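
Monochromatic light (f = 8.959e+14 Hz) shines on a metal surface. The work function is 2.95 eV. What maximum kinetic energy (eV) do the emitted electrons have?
0.7551 eV

Using Einstein's photoelectric equation: KE_max = hf - φ

First, calculate the photon energy:
E_photon = hf = (6.626×10⁻³⁴ J·s)(8.959e+14 Hz)
E_photon = 3.7051 eV

Then, the maximum kinetic energy:
KE_max = E_photon - φ = 3.7051 eV - 2.95 eV = 0.7551 eV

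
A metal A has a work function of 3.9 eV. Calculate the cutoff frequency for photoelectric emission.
9.4302e+14 Hz

The threshold frequency is when the photon energy equals the work function:
hf₀ = φ

Solving for f₀:
f₀ = φ/h = (3.9 eV × 1.602×10⁻¹⁹ J/eV) / (6.626×10⁻³⁴ J·s)
f₀ = 9.4302e+14 Hz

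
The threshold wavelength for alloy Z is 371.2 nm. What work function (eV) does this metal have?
3.34 eV

At the threshold wavelength, photon energy equals work function:
φ = hc/λ₀

Calculating:
φ = (6.626×10⁻³⁴ J·s)(3×10⁸ m/s) / (371.2×10⁻⁹ m)
φ = 3.34 eV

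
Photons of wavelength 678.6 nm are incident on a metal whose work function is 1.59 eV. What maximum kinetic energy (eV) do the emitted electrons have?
0.2371 eV

Using Einstein's photoelectric equation: KE_max = hf - φ = hc/λ - φ

First, calculate the photon energy:
E_photon = hc/λ = (6.626×10⁻³⁴ J·s)(3×10⁸ m/s) / (678.6×10⁻⁹ m)
E_photon = 1.8271 eV

Then, the maximum kinetic energy:
KE_max = E_photon - φ = 1.8271 eV - 1.59 eV = 0.2371 eV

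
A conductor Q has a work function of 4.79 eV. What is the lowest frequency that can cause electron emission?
1.1582e+15 Hz

The threshold frequency is when the photon energy equals the work function:
hf₀ = φ

Solving for f₀:
f₀ = φ/h = (4.79 eV × 1.602×10⁻¹⁹ J/eV) / (6.626×10⁻³⁴ J·s)
f₀ = 1.1582e+15 Hz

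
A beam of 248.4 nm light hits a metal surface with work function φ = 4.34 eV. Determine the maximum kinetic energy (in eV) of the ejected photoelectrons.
0.6513 eV

Using Einstein's photoelectric equation: KE_max = hf - φ = hc/λ - φ

First, calculate the photon energy:
E_photon = hc/λ = (6.626×10⁻³⁴ J·s)(3×10⁸ m/s) / (248.4×10⁻⁹ m)
E_photon = 4.9913 eV

Then, the maximum kinetic energy:
KE_max = E_photon - φ = 4.9913 eV - 4.34 eV = 0.6513 eV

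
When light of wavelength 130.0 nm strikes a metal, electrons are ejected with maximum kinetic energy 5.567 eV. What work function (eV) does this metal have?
3.97 eV

From Einstein's photoelectric equation: KE_max = hf - φ = hc/λ - φ

Rearranging for φ:
φ = hc/λ - KE_max

Calculate photon energy:
E_photon = hc/λ = 9.5372 eV

Therefore:
φ = 9.5372 - 5.567 = 3.97 eV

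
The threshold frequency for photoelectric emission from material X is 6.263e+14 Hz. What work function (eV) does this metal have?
2.59 eV

At the threshold frequency, photon energy equals work function:
φ = hf₀

Calculating:
φ = (6.626×10⁻³⁴ J·s)(6.263e+14 Hz)
φ = 2.59 eV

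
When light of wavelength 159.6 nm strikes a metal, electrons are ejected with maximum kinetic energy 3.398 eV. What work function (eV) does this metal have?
4.37 eV

From Einstein's photoelectric equation: KE_max = hf - φ = hc/λ - φ

Rearranging for φ:
φ = hc/λ - KE_max

Calculate photon energy:
E_photon = hc/λ = 7.7684 eV

Therefore:
φ = 7.7684 - 3.398 = 4.37 eV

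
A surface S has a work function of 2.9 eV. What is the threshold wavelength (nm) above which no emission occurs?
427.53 nm

The threshold wavelength is when the photon energy equals the work function:
hc/λ₀ = φ

Solving for λ₀:
λ₀ = hc/φ = (6.626×10⁻³⁴ J·s)(3×10⁸ m/s) / (2.9 eV × 1.602×10⁻¹⁹ J/eV)
λ₀ = 427.53 nm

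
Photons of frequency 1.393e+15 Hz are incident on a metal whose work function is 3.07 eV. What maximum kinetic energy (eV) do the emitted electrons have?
2.6910 eV

Using Einstein's photoelectric equation: KE_max = hf - φ

First, calculate the photon energy:
E_photon = hf = (6.626×10⁻³⁴ J·s)(1.393e+15 Hz)
E_photon = 5.7610 eV

Then, the maximum kinetic energy:
KE_max = E_photon - φ = 5.7610 eV - 3.07 eV = 2.6910 eV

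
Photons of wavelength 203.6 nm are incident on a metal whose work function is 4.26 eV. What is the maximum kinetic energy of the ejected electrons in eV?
1.8296 eV

Using Einstein's photoelectric equation: KE_max = hf - φ = hc/λ - φ

First, calculate the photon energy:
E_photon = hc/λ = (6.626×10⁻³⁴ J·s)(3×10⁸ m/s) / (203.6×10⁻⁹ m)
E_photon = 6.0896 eV

Then, the maximum kinetic energy:
KE_max = E_photon - φ = 6.0896 eV - 4.26 eV = 1.8296 eV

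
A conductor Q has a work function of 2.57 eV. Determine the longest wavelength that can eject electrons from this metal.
482.43 nm

The threshold wavelength is when the photon energy equals the work function:
hc/λ₀ = φ

Solving for λ₀:
λ₀ = hc/φ = (6.626×10⁻³⁴ J·s)(3×10⁸ m/s) / (2.57 eV × 1.602×10⁻¹⁹ J/eV)
λ₀ = 482.43 nm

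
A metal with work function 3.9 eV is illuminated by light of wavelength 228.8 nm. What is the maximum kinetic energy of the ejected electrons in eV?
1.5189 eV

Using Einstein's photoelectric equation: KE_max = hf - φ = hc/λ - φ

First, calculate the photon energy:
E_photon = hc/λ = (6.626×10⁻³⁴ J·s)(3×10⁸ m/s) / (228.8×10⁻⁹ m)
E_photon = 5.4189 eV

Then, the maximum kinetic energy:
KE_max = E_photon - φ = 5.4189 eV - 3.9 eV = 1.5189 eV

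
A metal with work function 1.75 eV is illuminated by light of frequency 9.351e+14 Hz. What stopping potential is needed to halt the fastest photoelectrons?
2.1173 V

The stopping potential V_s satisfies: eV_s = KE_max

First, find KE_max using Einstein's equation:
E_photon = hf = (6.626×10⁻³⁴ J·s)(9.351e+14 Hz) = 3.8673 eV
KE_max = E_photon - φ = 3.8673 - 1.75 = 2.1173 eV

Since eV_s = KE_max:
V_s = KE_max/e = 2.1173 V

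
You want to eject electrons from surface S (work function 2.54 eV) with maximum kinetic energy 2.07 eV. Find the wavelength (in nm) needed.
268.95 nm

From Einstein's equation: KE_max = hc/λ - φ

Rearranging for λ:
hc/λ = KE_max + φ
λ = hc/(KE_max + φ)

Required photon energy:
E_photon = KE_max + φ = 2.07 + 2.54 = 4.61 eV

Required wavelength:
λ = hc/E_photon = (6.626×10⁻³⁴)(3×10⁸) / (4.61 × 1.602×10⁻¹⁹)
λ = 268.95 nm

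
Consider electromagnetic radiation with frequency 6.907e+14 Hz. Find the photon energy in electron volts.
2.8565 eV

Using E = hf:

E = hf = (6.626×10⁻³⁴ J·s)(6.907e+14 Hz)
E = 2.8565 eV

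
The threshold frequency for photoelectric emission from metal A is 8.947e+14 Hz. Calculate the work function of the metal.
3.70 eV

At the threshold frequency, photon energy equals work function:
φ = hf₀

Calculating:
φ = (6.626×10⁻³⁴ J·s)(8.947e+14 Hz)
φ = 3.70 eV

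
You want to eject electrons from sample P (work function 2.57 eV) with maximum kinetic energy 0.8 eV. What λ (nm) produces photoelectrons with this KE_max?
367.91 nm

From Einstein's equation: KE_max = hc/λ - φ

Rearranging for λ:
hc/λ = KE_max + φ
λ = hc/(KE_max + φ)

Required photon energy:
E_photon = KE_max + φ = 0.8 + 2.57 = 3.37 eV

Required wavelength:
λ = hc/E_photon = (6.626×10⁻³⁴)(3×10⁸) / (3.37 × 1.602×10⁻¹⁹)
λ = 367.91 nm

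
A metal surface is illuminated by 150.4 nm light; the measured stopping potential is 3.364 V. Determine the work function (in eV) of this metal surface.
4.88 eV

The stopping potential gives the maximum kinetic energy: KE_max = eV_s = 3.364 eV

From Einstein's photoelectric equation: KE_max = hc/λ - φ
Rearranging: φ = hc/λ - KE_max

Calculate photon energy:
E_photon = hc/λ = (6.626×10⁻³⁴ J·s)(3×10⁸ m/s) / (150.4×10⁻⁹ m) = 8.2436 eV

Therefore:
φ = 8.2436 - 3.364 = 4.88 eV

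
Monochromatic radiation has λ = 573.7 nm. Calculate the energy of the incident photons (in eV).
2.1611 eV

Using E = hf = hc/λ:

E = hc/λ = (6.626×10⁻³⁴ J·s)(3×10⁸ m/s) / (573.7×10⁻⁹ m)
E = 2.1611 eV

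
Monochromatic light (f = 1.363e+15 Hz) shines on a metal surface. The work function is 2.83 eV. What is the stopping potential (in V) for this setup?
2.8069 V

The stopping potential V_s satisfies: eV_s = KE_max

First, find KE_max using Einstein's equation:
E_photon = hf = (6.626×10⁻³⁴ J·s)(1.363e+15 Hz) = 5.6369 eV
KE_max = E_photon - φ = 5.6369 - 2.83 = 2.8069 eV

Since eV_s = KE_max:
V_s = KE_max/e = 2.8069 V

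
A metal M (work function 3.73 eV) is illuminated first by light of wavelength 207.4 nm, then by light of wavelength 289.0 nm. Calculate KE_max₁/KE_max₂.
4.0135

Using Einstein's equation: KE_max = hc/λ - φ

For λ₁ = 207.4 nm:
E₁ = hc/λ₁ = 5.9780 eV
KE₁ = E₁ - φ = 5.9780 - 3.73 = 2.2480 eV

For λ₂ = 289.0 nm:
E₂ = hc/λ₂ = 4.2901 eV
KE₂ = E₂ - φ = 4.2901 - 3.73 = 0.5601 eV

Ratio: KE₁/KE₂ = 2.2480/0.5601 = 4.0135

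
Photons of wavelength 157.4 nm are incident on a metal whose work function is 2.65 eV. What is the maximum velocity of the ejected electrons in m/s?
1.3560e+06 m/s

First, find the maximum kinetic energy:
E_photon = hc/λ = 7.8770 eV
KE_max = E_photon - φ = 7.8770 - 2.65 = 5.2270 eV

Convert to Joules: KE_max = 5.2270 × 1.602×10⁻¹⁹ J = 8.3746e-19 J

Then use KE = ½mv² to find velocity:
v = √(2·KE/m) = √(2 × 8.3746e-19 J / 9.109e-31 kg)
v = 1.3560e+06 m/s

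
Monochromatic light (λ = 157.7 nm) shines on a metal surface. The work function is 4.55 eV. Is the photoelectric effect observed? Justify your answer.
Yes

For photoemission, the photon energy must exceed the work function.

Photon energy: E = hc/λ = 7.8620 eV
Work function: φ = 4.55 eV

Since E_photon (7.8620 eV) > φ (4.55 eV), photoemission WILL occur.
The threshold wavelength is λ₀ = hc/φ = 272.5 nm.
Since 157.7 nm < 272.5 nm, the light has sufficient energy.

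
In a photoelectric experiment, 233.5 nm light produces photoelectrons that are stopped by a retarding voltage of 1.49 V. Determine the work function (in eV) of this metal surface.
3.82 eV

The stopping potential gives the maximum kinetic energy: KE_max = eV_s = 1.49 eV

From Einstein's photoelectric equation: KE_max = hc/λ - φ
Rearranging: φ = hc/λ - KE_max

Calculate photon energy:
E_photon = hc/λ = (6.626×10⁻³⁴ J·s)(3×10⁸ m/s) / (233.5×10⁻⁹ m) = 5.3098 eV

Therefore:
φ = 5.3098 - 1.49 = 3.82 eV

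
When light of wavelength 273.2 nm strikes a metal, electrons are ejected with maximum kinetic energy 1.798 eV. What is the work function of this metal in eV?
2.74 eV

From Einstein's photoelectric equation: KE_max = hf - φ = hc/λ - φ

Rearranging for φ:
φ = hc/λ - KE_max

Calculate photon energy:
E_photon = hc/λ = 4.5382 eV

Therefore:
φ = 4.5382 - 1.798 = 2.74 eV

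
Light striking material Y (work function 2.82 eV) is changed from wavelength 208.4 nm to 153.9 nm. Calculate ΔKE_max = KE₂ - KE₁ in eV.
2.1068 eV

Using Einstein's equation: KE_max = hc/λ - φ

For λ₁ = 208.4 nm:
KE₁ = hc/λ₁ - φ = 5.9493 - 2.82 = 3.1293 eV

For λ₂ = 153.9 nm:
KE₂ = hc/λ₂ - φ = 8.0562 - 2.82 = 5.2362 eV

Change in KE:
ΔKE = KE₂ - KE₁ = 5.2362 - 3.1293 = 2.1068 eV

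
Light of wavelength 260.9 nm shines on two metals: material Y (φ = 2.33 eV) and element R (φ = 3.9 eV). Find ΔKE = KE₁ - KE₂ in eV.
1.5700 eV

Using KE_max = hc/λ - φ for each metal:

Photon energy: E = hc/λ = 4.7522 eV

For material Y (φ₁ = 2.33 eV):
KE₁ = E - φ₁ = 4.7522 - 2.33 = 2.4222 eV

For element R (φ₂ = 3.9 eV):
KE₂ = E - φ₂ = 4.7522 - 3.9 = 0.8522 eV

Difference:
ΔKE = KE₁ - KE₂ = 2.4222 - 0.8522 = 1.5700 eV

Note: The difference equals the difference in work functions: 3.9 - 2.33 = 1.57 eV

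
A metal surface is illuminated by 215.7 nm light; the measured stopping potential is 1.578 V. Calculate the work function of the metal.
4.17 eV

The stopping potential gives the maximum kinetic energy: KE_max = eV_s = 1.578 eV

From Einstein's photoelectric equation: KE_max = hc/λ - φ
Rearranging: φ = hc/λ - KE_max

Calculate photon energy:
E_photon = hc/λ = (6.626×10⁻³⁴ J·s)(3×10⁸ m/s) / (215.7×10⁻⁹ m) = 5.7480 eV

Therefore:
φ = 5.7480 - 1.578 = 4.17 eV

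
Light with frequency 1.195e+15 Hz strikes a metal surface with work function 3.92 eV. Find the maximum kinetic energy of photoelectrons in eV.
1.0221 eV

Using Einstein's photoelectric equation: KE_max = hf - φ

First, calculate the photon energy:
E_photon = hf = (6.626×10⁻³⁴ J·s)(1.195e+15 Hz)
E_photon = 4.9421 eV

Then, the maximum kinetic energy:
KE_max = E_photon - φ = 4.9421 eV - 3.92 eV = 1.0221 eV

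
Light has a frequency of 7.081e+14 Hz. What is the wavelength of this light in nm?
423.38 nm

Using the wave equation: c = fλ

Solving for wavelength:
λ = c/f = (3×10⁸ m/s) / (7.081e+14 Hz)
λ = 423.38 nm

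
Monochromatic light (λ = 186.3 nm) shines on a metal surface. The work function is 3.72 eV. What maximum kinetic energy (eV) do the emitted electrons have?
2.9351 eV

Using Einstein's photoelectric equation: KE_max = hf - φ = hc/λ - φ

First, calculate the photon energy:
E_photon = hc/λ = (6.626×10⁻³⁴ J·s)(3×10⁸ m/s) / (186.3×10⁻⁹ m)
E_photon = 6.6551 eV

Then, the maximum kinetic energy:
KE_max = E_photon - φ = 6.6551 eV - 3.72 eV = 2.9351 eV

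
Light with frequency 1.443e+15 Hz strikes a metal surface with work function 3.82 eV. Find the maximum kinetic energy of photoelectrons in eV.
2.1478 eV

Using Einstein's photoelectric equation: KE_max = hf - φ

First, calculate the photon energy:
E_photon = hf = (6.626×10⁻³⁴ J·s)(1.443e+15 Hz)
E_photon = 5.9678 eV

Then, the maximum kinetic energy:
KE_max = E_photon - φ = 5.9678 eV - 3.82 eV = 2.1478 eV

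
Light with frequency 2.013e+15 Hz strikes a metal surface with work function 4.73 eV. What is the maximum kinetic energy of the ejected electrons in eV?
3.5951 eV

Using Einstein's photoelectric equation: KE_max = hf - φ

First, calculate the photon energy:
E_photon = hf = (6.626×10⁻³⁴ J·s)(2.013e+15 Hz)
E_photon = 8.3251 eV

Then, the maximum kinetic energy:
KE_max = E_photon - φ = 8.3251 eV - 4.73 eV = 3.5951 eV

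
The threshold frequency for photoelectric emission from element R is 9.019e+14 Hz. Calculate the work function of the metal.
3.73 eV

At the threshold frequency, photon energy equals work function:
φ = hf₀

Calculating:
φ = (6.626×10⁻³⁴ J·s)(9.019e+14 Hz)
φ = 3.73 eV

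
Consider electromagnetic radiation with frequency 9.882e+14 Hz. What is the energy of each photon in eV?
4.0869 eV

Using E = hf:

E = hf = (6.626×10⁻³⁴ J·s)(9.882e+14 Hz)
E = 4.0869 eV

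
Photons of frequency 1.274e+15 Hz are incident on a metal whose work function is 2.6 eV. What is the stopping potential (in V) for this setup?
2.6688 V

The stopping potential V_s satisfies: eV_s = KE_max

First, find KE_max using Einstein's equation:
E_photon = hf = (6.626×10⁻³⁴ J·s)(1.274e+15 Hz) = 5.2688 eV
KE_max = E_photon - φ = 5.2688 - 2.6 = 2.6688 eV

Since eV_s = KE_max:
V_s = KE_max/e = 2.6688 V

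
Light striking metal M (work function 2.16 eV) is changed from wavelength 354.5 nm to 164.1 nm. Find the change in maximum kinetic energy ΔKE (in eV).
4.0580 eV

Using Einstein's equation: KE_max = hc/λ - φ

For λ₁ = 354.5 nm:
KE₁ = hc/λ₁ - φ = 3.4974 - 2.16 = 1.3374 eV

For λ₂ = 164.1 nm:
KE₂ = hc/λ₂ - φ = 7.5554 - 2.16 = 5.3954 eV

Change in KE:
ΔKE = KE₂ - KE₁ = 5.3954 - 1.3374 = 4.0580 eV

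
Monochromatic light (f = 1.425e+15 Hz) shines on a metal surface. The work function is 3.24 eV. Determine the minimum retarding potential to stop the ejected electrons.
2.6533 V

The stopping potential V_s satisfies: eV_s = KE_max

First, find KE_max using Einstein's equation:
E_photon = hf = (6.626×10⁻³⁴ J·s)(1.425e+15 Hz) = 5.8933 eV
KE_max = E_photon - φ = 5.8933 - 3.24 = 2.6533 eV

Since eV_s = KE_max:
V_s = KE_max/e = 2.6533 V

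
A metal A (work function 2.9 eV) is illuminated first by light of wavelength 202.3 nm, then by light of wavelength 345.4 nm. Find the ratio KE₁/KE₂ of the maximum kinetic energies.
4.6821

Using Einstein's equation: KE_max = hc/λ - φ

For λ₁ = 202.3 nm:
E₁ = hc/λ₁ = 6.1287 eV
KE₁ = E₁ - φ = 6.1287 - 2.9 = 3.2287 eV

For λ₂ = 345.4 nm:
E₂ = hc/λ₂ = 3.5896 eV
KE₂ = E₂ - φ = 3.5896 - 2.9 = 0.6896 eV

Ratio: KE₁/KE₂ = 3.2287/0.6896 = 4.6821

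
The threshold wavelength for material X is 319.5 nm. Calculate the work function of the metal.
3.88 eV

At the threshold wavelength, photon energy equals work function:
φ = hc/λ₀

Calculating:
φ = (6.626×10⁻³⁴ J·s)(3×10⁸ m/s) / (319.5×10⁻⁹ m)
φ = 3.88 eV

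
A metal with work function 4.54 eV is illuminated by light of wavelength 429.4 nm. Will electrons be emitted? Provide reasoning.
No

For photoemission, the photon energy must exceed the work function.

Photon energy: E = hc/λ = 2.8874 eV
Work function: φ = 4.54 eV

Since E_photon (2.8874 eV) < φ (4.54 eV), photoemission will NOT occur.
The threshold wavelength is λ₀ = hc/φ = 273.1 nm.
Since 429.4 nm > 273.1 nm, the photons lack sufficient energy.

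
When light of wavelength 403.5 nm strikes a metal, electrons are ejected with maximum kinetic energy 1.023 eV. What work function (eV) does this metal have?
2.05 eV

From Einstein's photoelectric equation: KE_max = hf - φ = hc/λ - φ

Rearranging for φ:
φ = hc/λ - KE_max

Calculate photon energy:
E_photon = hc/λ = 3.0727 eV

Therefore:
φ = 3.0727 - 1.023 = 2.05 eV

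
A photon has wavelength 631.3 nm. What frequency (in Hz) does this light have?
4.7488e+14 Hz

Using the wave equation: c = fλ

Solving for frequency:
f = c/λ = (3×10⁸ m/s) / (631.3×10⁻⁹ m)
f = 4.7488e+14 Hz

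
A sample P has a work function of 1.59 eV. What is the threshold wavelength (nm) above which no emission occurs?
779.77 nm

The threshold wavelength is when the photon energy equals the work function:
hc/λ₀ = φ

Solving for λ₀:
λ₀ = hc/φ = (6.626×10⁻³⁴ J·s)(3×10⁸ m/s) / (1.59 eV × 1.602×10⁻¹⁹ J/eV)
λ₀ = 779.77 nm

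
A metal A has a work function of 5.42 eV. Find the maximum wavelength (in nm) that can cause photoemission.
228.75 nm

The threshold wavelength is when the photon energy equals the work function:
hc/λ₀ = φ

Solving for λ₀:
λ₀ = hc/φ = (6.626×10⁻³⁴ J·s)(3×10⁸ m/s) / (5.42 eV × 1.602×10⁻¹⁹ J/eV)
λ₀ = 228.75 nm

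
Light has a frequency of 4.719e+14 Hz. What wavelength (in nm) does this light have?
635.29 nm

Using the wave equation: c = fλ

Solving for wavelength:
λ = c/f = (3×10⁸ m/s) / (4.719e+14 Hz)
λ = 635.29 nm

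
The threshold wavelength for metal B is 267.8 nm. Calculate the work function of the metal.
4.63 eV

At the threshold wavelength, photon energy equals work function:
φ = hc/λ₀

Calculating:
φ = (6.626×10⁻³⁴ J·s)(3×10⁸ m/s) / (267.8×10⁻⁹ m)
φ = 4.63 eV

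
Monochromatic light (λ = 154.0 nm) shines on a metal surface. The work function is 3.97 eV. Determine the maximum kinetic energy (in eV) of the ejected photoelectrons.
4.0809 eV

Using Einstein's photoelectric equation: KE_max = hf - φ = hc/λ - φ

First, calculate the photon energy:
E_photon = hc/λ = (6.626×10⁻³⁴ J·s)(3×10⁸ m/s) / (154.0×10⁻⁹ m)
E_photon = 8.0509 eV

Then, the maximum kinetic energy:
KE_max = E_photon - φ = 8.0509 eV - 3.97 eV = 4.0809 eV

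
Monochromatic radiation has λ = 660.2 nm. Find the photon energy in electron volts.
1.8780 eV

Using E = hf = hc/λ:

E = hc/λ = (6.626×10⁻³⁴ J·s)(3×10⁸ m/s) / (660.2×10⁻⁹ m)
E = 1.8780 eV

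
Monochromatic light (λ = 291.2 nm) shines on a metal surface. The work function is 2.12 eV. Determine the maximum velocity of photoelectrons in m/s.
8.6716e+05 m/s

First, find the maximum kinetic energy:
E_photon = hc/λ = 4.2577 eV
KE_max = E_photon - φ = 4.2577 - 2.12 = 2.1377 eV

Convert to Joules: KE_max = 2.1377 × 1.602×10⁻¹⁹ J = 3.4250e-19 J

Then use KE = ½mv² to find velocity:
v = √(2·KE/m) = √(2 × 3.4250e-19 J / 9.109e-31 kg)
v = 8.6716e+05 m/s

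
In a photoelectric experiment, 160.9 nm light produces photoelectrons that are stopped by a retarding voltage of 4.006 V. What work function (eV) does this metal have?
3.70 eV

The stopping potential gives the maximum kinetic energy: KE_max = eV_s = 4.006 eV

From Einstein's photoelectric equation: KE_max = hc/λ - φ
Rearranging: φ = hc/λ - KE_max

Calculate photon energy:
E_photon = hc/λ = (6.626×10⁻³⁴ J·s)(3×10⁸ m/s) / (160.9×10⁻⁹ m) = 7.7057 eV

Therefore:
φ = 7.7057 - 4.006 = 3.70 eV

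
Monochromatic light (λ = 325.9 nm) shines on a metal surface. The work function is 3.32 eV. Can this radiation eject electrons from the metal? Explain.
Yes

For photoemission, the photon energy must exceed the work function.

Photon energy: E = hc/λ = 3.8044 eV
Work function: φ = 3.32 eV

Since E_photon (3.8044 eV) > φ (3.32 eV), photoemission WILL occur.
The threshold wavelength is λ₀ = hc/φ = 373.4 nm.
Since 325.9 nm < 373.4 nm, the light has sufficient energy.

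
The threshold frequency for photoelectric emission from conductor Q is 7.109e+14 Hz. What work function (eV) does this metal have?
2.94 eV

At the threshold frequency, photon energy equals work function:
φ = hf₀

Calculating:
φ = (6.626×10⁻³⁴ J·s)(7.109e+14 Hz)
φ = 2.94 eV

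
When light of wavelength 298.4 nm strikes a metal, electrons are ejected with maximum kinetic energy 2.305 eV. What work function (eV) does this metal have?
1.85 eV

From Einstein's photoelectric equation: KE_max = hf - φ = hc/λ - φ

Rearranging for φ:
φ = hc/λ - KE_max

Calculate photon energy:
E_photon = hc/λ = 4.1550 eV

Therefore:
φ = 4.1550 - 2.305 = 1.85 eV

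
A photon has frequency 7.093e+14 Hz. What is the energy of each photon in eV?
2.9334 eV

Using E = hf:

E = hf = (6.626×10⁻³⁴ J·s)(7.093e+14 Hz)
E = 2.9334 eV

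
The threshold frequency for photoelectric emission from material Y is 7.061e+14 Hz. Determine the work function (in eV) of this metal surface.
2.92 eV

At the threshold frequency, photon energy equals work function:
φ = hf₀

Calculating:
φ = (6.626×10⁻³⁴ J·s)(7.061e+14 Hz)
φ = 2.92 eV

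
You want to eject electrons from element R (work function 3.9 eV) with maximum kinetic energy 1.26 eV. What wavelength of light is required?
240.28 nm

From Einstein's equation: KE_max = hc/λ - φ

Rearranging for λ:
hc/λ = KE_max + φ
λ = hc/(KE_max + φ)

Required photon energy:
E_photon = KE_max + φ = 1.26 + 3.9 = 5.16 eV

Required wavelength:
λ = hc/E_photon = (6.626×10⁻³⁴)(3×10⁸) / (5.16 × 1.602×10⁻¹⁹)
λ = 240.28 nm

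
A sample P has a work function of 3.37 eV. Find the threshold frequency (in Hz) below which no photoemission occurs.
8.1486e+14 Hz

The threshold frequency is when the photon energy equals the work function:
hf₀ = φ

Solving for f₀:
f₀ = φ/h = (3.37 eV × 1.602×10⁻¹⁹ J/eV) / (6.626×10⁻³⁴ J·s)
f₀ = 8.1486e+14 Hz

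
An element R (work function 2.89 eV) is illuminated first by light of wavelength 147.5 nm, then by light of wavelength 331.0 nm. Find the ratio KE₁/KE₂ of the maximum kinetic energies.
6.4455

Using Einstein's equation: KE_max = hc/λ - φ

For λ₁ = 147.5 nm:
E₁ = hc/λ₁ = 8.4057 eV
KE₁ = E₁ - φ = 8.4057 - 2.89 = 5.5157 eV

For λ₂ = 331.0 nm:
E₂ = hc/λ₂ = 3.7457 eV
KE₂ = E₂ - φ = 3.7457 - 2.89 = 0.8557 eV

Ratio: KE₁/KE₂ = 5.5157/0.8557 = 6.4455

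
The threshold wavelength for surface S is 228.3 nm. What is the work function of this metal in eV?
5.43 eV

At the threshold wavelength, photon energy equals work function:
φ = hc/λ₀

Calculating:
φ = (6.626×10⁻³⁴ J·s)(3×10⁸ m/s) / (228.3×10⁻⁹ m)
φ = 5.43 eV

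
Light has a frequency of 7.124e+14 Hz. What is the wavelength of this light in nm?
420.82 nm

Using the wave equation: c = fλ

Solving for wavelength:
λ = c/f = (3×10⁸ m/s) / (7.124e+14 Hz)
λ = 420.82 nm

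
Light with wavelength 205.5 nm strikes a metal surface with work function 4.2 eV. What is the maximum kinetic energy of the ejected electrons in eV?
1.8333 eV

Using Einstein's photoelectric equation: KE_max = hf - φ = hc/λ - φ

First, calculate the photon energy:
E_photon = hc/λ = (6.626×10⁻³⁴ J·s)(3×10⁸ m/s) / (205.5×10⁻⁹ m)
E_photon = 6.0333 eV

Then, the maximum kinetic energy:
KE_max = E_photon - φ = 6.0333 eV - 4.2 eV = 1.8333 eV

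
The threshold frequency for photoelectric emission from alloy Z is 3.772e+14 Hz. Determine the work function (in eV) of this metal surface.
1.56 eV

At the threshold frequency, photon energy equals work function:
φ = hf₀

Calculating:
φ = (6.626×10⁻³⁴ J·s)(3.772e+14 Hz)
φ = 1.56 eV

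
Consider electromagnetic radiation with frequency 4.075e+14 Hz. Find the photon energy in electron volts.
1.6853 eV

Using E = hf:

E = hf = (6.626×10⁻³⁴ J·s)(4.075e+14 Hz)
E = 1.6853 eV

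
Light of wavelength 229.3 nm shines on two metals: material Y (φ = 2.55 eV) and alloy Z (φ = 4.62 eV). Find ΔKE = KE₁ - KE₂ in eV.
2.0700 eV

Using KE_max = hc/λ - φ for each metal:

Photon energy: E = hc/λ = 5.4071 eV

For material Y (φ₁ = 2.55 eV):
KE₁ = E - φ₁ = 5.4071 - 2.55 = 2.8571 eV

For alloy Z (φ₂ = 4.62 eV):
KE₂ = E - φ₂ = 5.4071 - 4.62 = 0.7871 eV

Difference:
ΔKE = KE₁ - KE₂ = 2.8571 - 0.7871 = 2.0700 eV

Note: The difference equals the difference in work functions: 4.62 - 2.55 = 2.07 eV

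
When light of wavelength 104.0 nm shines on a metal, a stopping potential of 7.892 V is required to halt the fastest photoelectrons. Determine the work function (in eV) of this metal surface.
4.03 eV

The stopping potential gives the maximum kinetic energy: KE_max = eV_s = 7.892 eV

From Einstein's photoelectric equation: KE_max = hc/λ - φ
Rearranging: φ = hc/λ - KE_max

Calculate photon energy:
E_photon = hc/λ = (6.626×10⁻³⁴ J·s)(3×10⁸ m/s) / (104.0×10⁻⁹ m) = 11.9216 eV

Therefore:
φ = 11.9216 - 7.892 = 4.03 eV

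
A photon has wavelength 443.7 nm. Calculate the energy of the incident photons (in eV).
2.7943 eV

Using E = hf = hc/λ:

E = hc/λ = (6.626×10⁻³⁴ J·s)(3×10⁸ m/s) / (443.7×10⁻⁹ m)
E = 2.7943 eV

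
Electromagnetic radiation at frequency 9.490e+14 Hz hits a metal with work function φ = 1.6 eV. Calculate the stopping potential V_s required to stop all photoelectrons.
2.3247 V

The stopping potential V_s satisfies: eV_s = KE_max

First, find KE_max using Einstein's equation:
E_photon = hf = (6.626×10⁻³⁴ J·s)(9.490e+14 Hz) = 3.9247 eV
KE_max = E_photon - φ = 3.9247 - 1.6 = 2.3247 eV

Since eV_s = KE_max:
V_s = KE_max/e = 2.3247 V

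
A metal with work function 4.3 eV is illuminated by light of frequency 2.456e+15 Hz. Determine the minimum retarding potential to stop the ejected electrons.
5.8572 V

The stopping potential V_s satisfies: eV_s = KE_max

First, find KE_max using Einstein's equation:
E_photon = hf = (6.626×10⁻³⁴ J·s)(2.456e+15 Hz) = 10.1572 eV
KE_max = E_photon - φ = 10.1572 - 4.3 = 5.8572 eV

Since eV_s = KE_max:
V_s = KE_max/e = 5.8572 V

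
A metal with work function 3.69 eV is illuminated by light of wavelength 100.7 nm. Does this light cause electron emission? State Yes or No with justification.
Yes

For photoemission, the photon energy must exceed the work function.

Photon energy: E = hc/λ = 12.3122 eV
Work function: φ = 3.69 eV

Since E_photon (12.3122 eV) > φ (3.69 eV), photoemission WILL occur.
The threshold wavelength is λ₀ = hc/φ = 336.0 nm.
Since 100.7 nm < 336.0 nm, the light has sufficient energy.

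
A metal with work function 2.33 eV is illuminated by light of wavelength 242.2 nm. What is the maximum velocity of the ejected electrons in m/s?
9.9050e+05 m/s

First, find the maximum kinetic energy:
E_photon = hc/λ = 5.1191 eV
KE_max = E_photon - φ = 5.1191 - 2.33 = 2.7891 eV

Convert to Joules: KE_max = 2.7891 × 1.602×10⁻¹⁹ J = 4.4686e-19 J

Then use KE = ½mv² to find velocity:
v = √(2·KE/m) = √(2 × 4.4686e-19 J / 9.109e-31 kg)
v = 9.9050e+05 m/s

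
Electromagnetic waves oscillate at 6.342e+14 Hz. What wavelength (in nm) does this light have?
472.71 nm

Using the wave equation: c = fλ

Solving for wavelength:
λ = c/f = (3×10⁸ m/s) / (6.342e+14 Hz)
λ = 472.71 nm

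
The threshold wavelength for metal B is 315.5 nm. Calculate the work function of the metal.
3.93 eV

At the threshold wavelength, photon energy equals work function:
φ = hc/λ₀

Calculating:
φ = (6.626×10⁻³⁴ J·s)(3×10⁸ m/s) / (315.5×10⁻⁹ m)
φ = 3.93 eV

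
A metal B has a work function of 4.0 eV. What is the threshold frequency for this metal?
9.6720e+14 Hz

The threshold frequency is when the photon energy equals the work function:
hf₀ = φ

Solving for f₀:
f₀ = φ/h = (4.0 eV × 1.602×10⁻¹⁹ J/eV) / (6.626×10⁻³⁴ J·s)
f₀ = 9.6720e+14 Hz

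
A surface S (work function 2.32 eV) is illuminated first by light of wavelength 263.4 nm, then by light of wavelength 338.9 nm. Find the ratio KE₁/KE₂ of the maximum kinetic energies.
1.7835

Using Einstein's equation: KE_max = hc/λ - φ

For λ₁ = 263.4 nm:
E₁ = hc/λ₁ = 4.7071 eV
KE₁ = E₁ - φ = 4.7071 - 2.32 = 2.3871 eV

For λ₂ = 338.9 nm:
E₂ = hc/λ₂ = 3.6584 eV
KE₂ = E₂ - φ = 3.6584 - 2.32 = 1.3384 eV

Ratio: KE₁/KE₂ = 2.3871/1.3384 = 1.7835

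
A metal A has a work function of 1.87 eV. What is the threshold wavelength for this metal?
663.02 nm

The threshold wavelength is when the photon energy equals the work function:
hc/λ₀ = φ

Solving for λ₀:
λ₀ = hc/φ = (6.626×10⁻³⁴ J·s)(3×10⁸ m/s) / (1.87 eV × 1.602×10⁻¹⁹ J/eV)
λ₀ = 663.02 nm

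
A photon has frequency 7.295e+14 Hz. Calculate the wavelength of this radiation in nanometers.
410.96 nm

Using the wave equation: c = fλ

Solving for wavelength:
λ = c/f = (3×10⁸ m/s) / (7.295e+14 Hz)
λ = 410.96 nm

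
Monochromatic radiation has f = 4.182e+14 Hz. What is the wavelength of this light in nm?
716.86 nm

Using the wave equation: c = fλ

Solving for wavelength:
λ = c/f = (3×10⁸ m/s) / (4.182e+14 Hz)
λ = 716.86 nm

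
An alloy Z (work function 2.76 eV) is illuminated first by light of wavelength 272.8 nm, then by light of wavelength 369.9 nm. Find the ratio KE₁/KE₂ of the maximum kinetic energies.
3.0159

Using Einstein's equation: KE_max = hc/λ - φ

For λ₁ = 272.8 nm:
E₁ = hc/λ₁ = 4.5449 eV
KE₁ = E₁ - φ = 4.5449 - 2.76 = 1.7849 eV

For λ₂ = 369.9 nm:
E₂ = hc/λ₂ = 3.3518 eV
KE₂ = E₂ - φ = 3.3518 - 2.76 = 0.5918 eV

Ratio: KE₁/KE₂ = 1.7849/0.5918 = 3.0159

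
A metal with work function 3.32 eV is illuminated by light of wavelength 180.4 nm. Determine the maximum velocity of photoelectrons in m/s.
1.1179e+06 m/s

First, find the maximum kinetic energy:
E_photon = hc/λ = 6.8727 eV
KE_max = E_photon - φ = 6.8727 - 3.32 = 3.5527 eV

Convert to Joules: KE_max = 3.5527 × 1.602×10⁻¹⁹ J = 5.6921e-19 J

Then use KE = ½mv² to find velocity:
v = √(2·KE/m) = √(2 × 5.6921e-19 J / 9.109e-31 kg)
v = 1.1179e+06 m/s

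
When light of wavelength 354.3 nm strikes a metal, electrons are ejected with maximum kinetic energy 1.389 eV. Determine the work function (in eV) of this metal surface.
2.11 eV

From Einstein's photoelectric equation: KE_max = hf - φ = hc/λ - φ

Rearranging for φ:
φ = hc/λ - KE_max

Calculate photon energy:
E_photon = hc/λ = 3.4994 eV

Therefore:
φ = 3.4994 - 1.389 = 2.11 eV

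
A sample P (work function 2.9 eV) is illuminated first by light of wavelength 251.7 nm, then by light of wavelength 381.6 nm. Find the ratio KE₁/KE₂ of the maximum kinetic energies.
5.8038

Using Einstein's equation: KE_max = hc/λ - φ

For λ₁ = 251.7 nm:
E₁ = hc/λ₁ = 4.9259 eV
KE₁ = E₁ - φ = 4.9259 - 2.9 = 2.0259 eV

For λ₂ = 381.6 nm:
E₂ = hc/λ₂ = 3.2491 eV
KE₂ = E₂ - φ = 3.2491 - 2.9 = 0.3491 eV

Ratio: KE₁/KE₂ = 2.0259/0.3491 = 5.8038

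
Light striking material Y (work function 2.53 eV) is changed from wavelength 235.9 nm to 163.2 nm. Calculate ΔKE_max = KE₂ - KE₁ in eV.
2.3413 eV

Using Einstein's equation: KE_max = hc/λ - φ

For λ₁ = 235.9 nm:
KE₁ = hc/λ₁ - φ = 5.2558 - 2.53 = 2.7258 eV

For λ₂ = 163.2 nm:
KE₂ = hc/λ₂ - φ = 7.5971 - 2.53 = 5.0671 eV

Change in KE:
ΔKE = KE₂ - KE₁ = 5.0671 - 2.7258 = 2.3413 eV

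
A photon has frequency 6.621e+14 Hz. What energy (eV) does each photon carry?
2.7382 eV

Using E = hf:

E = hf = (6.626×10⁻³⁴ J·s)(6.621e+14 Hz)
E = 2.7382 eV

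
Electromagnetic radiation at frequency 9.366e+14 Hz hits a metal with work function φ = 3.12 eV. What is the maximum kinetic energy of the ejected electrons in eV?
0.7535 eV

Using Einstein's photoelectric equation: KE_max = hf - φ

First, calculate the photon energy:
E_photon = hf = (6.626×10⁻³⁴ J·s)(9.366e+14 Hz)
E_photon = 3.8735 eV

Then, the maximum kinetic energy:
KE_max = E_photon - φ = 3.8735 eV - 3.12 eV = 0.7535 eV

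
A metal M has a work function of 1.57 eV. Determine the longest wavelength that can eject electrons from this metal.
789.71 nm

The threshold wavelength is when the photon energy equals the work function:
hc/λ₀ = φ

Solving for λ₀:
λ₀ = hc/φ = (6.626×10⁻³⁴ J·s)(3×10⁸ m/s) / (1.57 eV × 1.602×10⁻¹⁹ J/eV)
λ₀ = 789.71 nm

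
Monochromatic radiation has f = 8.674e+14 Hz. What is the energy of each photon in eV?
3.5873 eV

Using E = hf:

E = hf = (6.626×10⁻³⁴ J·s)(8.674e+14 Hz)
E = 3.5873 eV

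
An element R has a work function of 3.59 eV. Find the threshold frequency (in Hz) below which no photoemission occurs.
8.6806e+14 Hz

The threshold frequency is when the photon energy equals the work function:
hf₀ = φ

Solving for f₀:
f₀ = φ/h = (3.59 eV × 1.602×10⁻¹⁹ J/eV) / (6.626×10⁻³⁴ J·s)
f₀ = 8.6806e+14 Hz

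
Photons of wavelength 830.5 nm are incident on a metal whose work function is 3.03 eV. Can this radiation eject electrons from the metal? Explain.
No

For photoemission, the photon energy must exceed the work function.

Photon energy: E = hc/λ = 1.4929 eV
Work function: φ = 3.03 eV

Since E_photon (1.4929 eV) < φ (3.03 eV), photoemission will NOT occur.
The threshold wavelength is λ₀ = hc/φ = 409.2 nm.
Since 830.5 nm > 409.2 nm, the photons lack sufficient energy.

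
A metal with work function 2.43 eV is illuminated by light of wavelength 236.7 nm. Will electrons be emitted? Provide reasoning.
Yes

For photoemission, the photon energy must exceed the work function.

Photon energy: E = hc/λ = 5.2380 eV
Work function: φ = 2.43 eV

Since E_photon (5.2380 eV) > φ (2.43 eV), photoemission WILL occur.
The threshold wavelength is λ₀ = hc/φ = 510.2 nm.
Since 236.7 nm < 510.2 nm, the light has sufficient energy.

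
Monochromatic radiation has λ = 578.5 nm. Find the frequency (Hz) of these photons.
5.1822e+14 Hz

Using the wave equation: c = fλ

Solving for frequency:
f = c/λ = (3×10⁸ m/s) / (578.5×10⁻⁹ m)
f = 5.1822e+14 Hz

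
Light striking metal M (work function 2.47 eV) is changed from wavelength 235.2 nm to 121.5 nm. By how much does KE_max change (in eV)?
4.9330 eV

Using Einstein's equation: KE_max = hc/λ - φ

For λ₁ = 235.2 nm:
KE₁ = hc/λ₁ - φ = 5.2714 - 2.47 = 2.8014 eV

For λ₂ = 121.5 nm:
KE₂ = hc/λ₂ - φ = 10.2045 - 2.47 = 7.7345 eV

Change in KE:
ΔKE = KE₂ - KE₁ = 7.7345 - 2.8014 = 4.9330 eV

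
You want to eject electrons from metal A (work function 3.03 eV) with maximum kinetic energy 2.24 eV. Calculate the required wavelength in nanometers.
235.26 nm

From Einstein's equation: KE_max = hc/λ - φ

Rearranging for λ:
hc/λ = KE_max + φ
λ = hc/(KE_max + φ)

Required photon energy:
E_photon = KE_max + φ = 2.24 + 3.03 = 5.27 eV

Required wavelength:
λ = hc/E_photon = (6.626×10⁻³⁴)(3×10⁸) / (5.27 × 1.602×10⁻¹⁹)
λ = 235.26 nm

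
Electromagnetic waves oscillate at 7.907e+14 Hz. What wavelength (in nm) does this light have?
379.15 nm

Using the wave equation: c = fλ

Solving for wavelength:
λ = c/f = (3×10⁸ m/s) / (7.907e+14 Hz)
λ = 379.15 nm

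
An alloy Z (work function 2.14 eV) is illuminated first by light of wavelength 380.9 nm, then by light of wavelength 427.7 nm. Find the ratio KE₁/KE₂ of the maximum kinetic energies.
1.4694

Using Einstein's equation: KE_max = hc/λ - φ

For λ₁ = 380.9 nm:
E₁ = hc/λ₁ = 3.2550 eV
KE₁ = E₁ - φ = 3.2550 - 2.14 = 1.1150 eV

For λ₂ = 427.7 nm:
E₂ = hc/λ₂ = 2.8989 eV
KE₂ = E₂ - φ = 2.8989 - 2.14 = 0.7589 eV

Ratio: KE₁/KE₂ = 1.1150/0.7589 = 1.4694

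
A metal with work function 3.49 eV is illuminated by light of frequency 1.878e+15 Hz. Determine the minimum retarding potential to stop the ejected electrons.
4.2768 V

The stopping potential V_s satisfies: eV_s = KE_max

First, find KE_max using Einstein's equation:
E_photon = hf = (6.626×10⁻³⁴ J·s)(1.878e+15 Hz) = 7.7668 eV
KE_max = E_photon - φ = 7.7668 - 3.49 = 4.2768 eV

Since eV_s = KE_max:
V_s = KE_max/e = 4.2768 V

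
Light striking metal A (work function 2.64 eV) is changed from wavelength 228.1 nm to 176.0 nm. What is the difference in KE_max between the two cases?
1.6090 eV

Using Einstein's equation: KE_max = hc/λ - φ

For λ₁ = 228.1 nm:
KE₁ = hc/λ₁ - φ = 5.4355 - 2.64 = 2.7955 eV

For λ₂ = 176.0 nm:
KE₂ = hc/λ₂ - φ = 7.0446 - 2.64 = 4.4046 eV

Change in KE:
ΔKE = KE₂ - KE₁ = 4.4046 - 2.7955 = 1.6090 eV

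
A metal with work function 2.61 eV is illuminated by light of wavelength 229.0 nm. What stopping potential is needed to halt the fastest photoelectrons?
2.8042 V

The stopping potential V_s satisfies: eV_s = KE_max

First, find KE_max using Einstein's equation:
E_photon = hc/λ = 5.4142 eV
KE_max = E_photon - φ = 5.4142 - 2.61 = 2.8042 eV

Since eV_s = KE_max:
V_s = KE_max/e = 2.8042 V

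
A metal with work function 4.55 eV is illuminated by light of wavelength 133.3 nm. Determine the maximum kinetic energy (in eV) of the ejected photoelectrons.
4.7511 eV

Using Einstein's photoelectric equation: KE_max = hf - φ = hc/λ - φ

First, calculate the photon energy:
E_photon = hc/λ = (6.626×10⁻³⁴ J·s)(3×10⁸ m/s) / (133.3×10⁻⁹ m)
E_photon = 9.3011 eV

Then, the maximum kinetic energy:
KE_max = E_photon - φ = 9.3011 eV - 4.55 eV = 4.7511 eV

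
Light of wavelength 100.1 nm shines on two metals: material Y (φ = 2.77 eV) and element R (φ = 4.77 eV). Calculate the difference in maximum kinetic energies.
2.0000 eV

Using KE_max = hc/λ - φ for each metal:

Photon energy: E = hc/λ = 12.3860 eV

For material Y (φ₁ = 2.77 eV):
KE₁ = E - φ₁ = 12.3860 - 2.77 = 9.6160 eV

For element R (φ₂ = 4.77 eV):
KE₂ = E - φ₂ = 12.3860 - 4.77 = 7.6160 eV

Difference:
ΔKE = KE₁ - KE₂ = 9.6160 - 7.6160 = 2.0000 eV

Note: The difference equals the difference in work functions: 4.77 - 2.77 = 2.00 eV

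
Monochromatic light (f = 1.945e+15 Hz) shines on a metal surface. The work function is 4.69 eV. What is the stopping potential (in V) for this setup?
3.3539 V

The stopping potential V_s satisfies: eV_s = KE_max

First, find KE_max using Einstein's equation:
E_photon = hf = (6.626×10⁻³⁴ J·s)(1.945e+15 Hz) = 8.0439 eV
KE_max = E_photon - φ = 8.0439 - 4.69 = 3.3539 eV

Since eV_s = KE_max:
V_s = KE_max/e = 3.3539 V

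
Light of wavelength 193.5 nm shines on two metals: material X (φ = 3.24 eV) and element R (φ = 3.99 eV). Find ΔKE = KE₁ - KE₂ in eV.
0.7500 eV

Using KE_max = hc/λ - φ for each metal:

Photon energy: E = hc/λ = 6.4075 eV

For material X (φ₁ = 3.24 eV):
KE₁ = E - φ₁ = 6.4075 - 3.24 = 3.1675 eV

For element R (φ₂ = 3.99 eV):
KE₂ = E - φ₂ = 6.4075 - 3.99 = 2.4175 eV

Difference:
ΔKE = KE₁ - KE₂ = 3.1675 - 2.4175 = 0.7500 eV

Note: The difference equals the difference in work functions: 3.99 - 3.24 = 0.75 eV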